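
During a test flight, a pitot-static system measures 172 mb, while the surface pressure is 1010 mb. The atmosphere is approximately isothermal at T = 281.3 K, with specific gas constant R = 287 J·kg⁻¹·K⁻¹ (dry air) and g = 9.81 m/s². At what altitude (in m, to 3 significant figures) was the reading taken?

z ≈ 14600 m

Scale height: H = RT/g = 287 × 281.3 / 9.81 = 8229.7 m.
Invert the barometric formula: z = H ln(P₀/P).
P₀/P = 1010/172 = 5.8721; ln(5.8721) = 1.7702.
z = 8229.7 × 1.7702 = 14568 m.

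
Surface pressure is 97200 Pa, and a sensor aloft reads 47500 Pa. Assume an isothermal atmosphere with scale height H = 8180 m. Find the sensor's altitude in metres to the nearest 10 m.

z ≈ 5860 m

Invert the barometric formula: z = H ln(P₀/P).
P₀/P = 97200/47500 = 2.0463; ln(2.0463) = 0.71603.
z = 8180.0 × 0.71603 = 5857.1 m.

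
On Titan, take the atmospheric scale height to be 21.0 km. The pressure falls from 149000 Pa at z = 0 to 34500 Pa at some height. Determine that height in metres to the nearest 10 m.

z ≈ 30720 m

Invert the barometric formula: z = H ln(P₀/P).
P₀/P = 149000/34500 = 4.3188; ln(4.3188) = 1.4630.
z = 21000 × 1.4630 = 30723 m.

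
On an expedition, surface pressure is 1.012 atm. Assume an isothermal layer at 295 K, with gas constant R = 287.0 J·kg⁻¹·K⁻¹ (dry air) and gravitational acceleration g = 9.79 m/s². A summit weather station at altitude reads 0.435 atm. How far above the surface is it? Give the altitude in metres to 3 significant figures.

Scale height: H = RT/g = 287.0 × 295 / 9.79 = 8648.1 m.
Invert the barometric formula: z = H ln(P₀/P).
P₀/P = 1.012/0.435 = 2.3264; ln(2.3264) = 0.84432.
z = 8648.1 × 0.84432 = 7301.8 m.

z ≈ 7300 m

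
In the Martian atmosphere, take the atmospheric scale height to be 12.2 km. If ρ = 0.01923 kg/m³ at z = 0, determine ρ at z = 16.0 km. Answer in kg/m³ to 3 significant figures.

In an isothermal atmosphere, density decays like pressure: ρ = ρ₀ exp(−z/H).
z/H = 16000/12200 = 1.3115; exp(−1.3115) = 0.26942.
ρ = 0.01923 × 0.26942 = 0.0051809 kg/m³.

ρ ≈ 0.00518 kg/m³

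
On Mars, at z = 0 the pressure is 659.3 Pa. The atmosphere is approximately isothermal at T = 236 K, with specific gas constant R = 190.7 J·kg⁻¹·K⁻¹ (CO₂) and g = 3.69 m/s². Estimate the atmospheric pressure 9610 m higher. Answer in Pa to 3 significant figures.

P ≈ 300 Pa

Scale height: H = RT/g = 190.7 × 236 / 3.69 = 12197 m.
Barometric formula: P = P₀ exp(−z/H).
z/H = 9610.0/12197 = 0.78790; exp(−0.78790) = 0.45480.
P = 659.3 × 0.45480 = 299.85 Pa.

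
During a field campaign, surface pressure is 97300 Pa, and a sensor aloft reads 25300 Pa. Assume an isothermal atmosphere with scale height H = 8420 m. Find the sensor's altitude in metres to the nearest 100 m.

Invert the barometric formula: z = H ln(P₀/P).
P₀/P = 97300/25300 = 3.8458; ln(3.8458) = 1.3470.
z = 8420.0 × 1.3470 = 11342 m.

z ≈ 11300 m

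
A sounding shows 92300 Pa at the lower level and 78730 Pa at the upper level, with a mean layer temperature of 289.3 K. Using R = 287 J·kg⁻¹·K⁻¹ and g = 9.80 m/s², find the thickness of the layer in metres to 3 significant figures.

Δz ≈ 1350 m

Hypsometric equation: Δz = (R T̄/g) ln(P₁/P₂).
R T̄/g = 287 × 289.3 / 9.80 = 8472.4 m.
ln(92300/78730) = ln(1.1724) = 0.15905.
Δz = 8472.4 × 0.15905 = 1347.5 m.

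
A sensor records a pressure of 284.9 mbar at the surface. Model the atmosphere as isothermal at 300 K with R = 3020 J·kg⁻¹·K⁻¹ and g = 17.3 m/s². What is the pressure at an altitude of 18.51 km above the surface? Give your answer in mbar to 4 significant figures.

Scale height: H = RT/g = 3020 × 300 / 17.3 = 52370 m.
Barometric formula: P = P₀ exp(−z/H).
z/H = 18510/52370 = 0.35345; exp(−0.35345) = 0.70226.
P = 284.9 × 0.70226 = 200.07 mbar.

P ≈ 200.1 mbar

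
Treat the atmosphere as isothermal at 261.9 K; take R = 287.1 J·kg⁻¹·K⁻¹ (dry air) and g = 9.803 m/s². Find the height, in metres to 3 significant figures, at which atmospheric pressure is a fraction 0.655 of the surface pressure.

Scale height: H = RT/g = 287.1 × 261.9 / 9.803 = 7670.3 m.
Set P/P₀ = exp(−z/H) = 0.655, so z = −H ln(0.655).
−ln(0.655) = 0.42312; z = 7670.3 × 0.42312 = 3245.5 m.

z ≈ 3250 m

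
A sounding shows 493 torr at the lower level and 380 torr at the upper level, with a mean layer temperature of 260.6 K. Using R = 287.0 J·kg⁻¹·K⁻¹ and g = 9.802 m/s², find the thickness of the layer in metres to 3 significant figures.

Hypsometric equation: Δz = (R T̄/g) ln(P₁/P₂).
R T̄/g = 287.0 × 260.6 / 9.802 = 7630.3 m.
ln(493/380) = ln(1.2974) = 0.26036.
Δz = 7630.3 × 0.26036 = 1986.6 m.

Δz ≈ 1990 m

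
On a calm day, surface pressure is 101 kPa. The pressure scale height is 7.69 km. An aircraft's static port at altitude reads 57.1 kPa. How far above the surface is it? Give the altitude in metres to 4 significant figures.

Invert the barometric formula: z = H ln(P₀/P).
P₀/P = 101/57.1 = 1.7688; ln(1.7688) = 0.57030.
z = 7690.0 × 0.57030 = 4385.6 m.

z ≈ 4386 m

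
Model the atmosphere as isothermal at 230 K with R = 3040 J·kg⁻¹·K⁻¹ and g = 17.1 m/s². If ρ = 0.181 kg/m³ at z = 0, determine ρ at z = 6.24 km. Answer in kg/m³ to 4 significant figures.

ρ ≈ 0.1554 kg/m³

Scale height: H = RT/g = 3040 × 230 / 17.1 = 40889 m.
In an isothermal atmosphere, density decays like pressure: ρ = ρ₀ exp(−z/H).
z/H = 6240.0/40889 = 0.15261; exp(−0.15261) = 0.85846.
ρ = 0.181 × 0.85846 = 0.15538 kg/m³.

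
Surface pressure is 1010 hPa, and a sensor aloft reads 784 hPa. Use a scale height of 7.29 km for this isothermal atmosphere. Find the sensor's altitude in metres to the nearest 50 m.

Invert the barometric formula: z = H ln(P₀/P).
P₀/P = 1010/784 = 1.2883; ln(1.2883) = 0.25332.
z = 7290.0 × 0.25332 = 1846.7 m.

z ≈ 1850 m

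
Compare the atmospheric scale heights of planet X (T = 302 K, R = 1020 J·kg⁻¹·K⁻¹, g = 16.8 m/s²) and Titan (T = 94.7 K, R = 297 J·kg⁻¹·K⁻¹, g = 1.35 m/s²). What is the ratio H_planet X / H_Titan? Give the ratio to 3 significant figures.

H_planet X/H_Titan ≈ 0.880

H = RT/g for each body.
H_planet X = 1020 × 302 / 16.8 = 18336 m.
H_Titan = 297 × 94.7 / 1.35 = 20834 m.
H_planet X/H_Titan = 18336/20834 = 0.88010.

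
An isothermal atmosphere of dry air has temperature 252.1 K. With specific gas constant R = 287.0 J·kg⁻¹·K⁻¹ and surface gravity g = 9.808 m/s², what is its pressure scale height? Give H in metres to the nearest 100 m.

H ≈ 7400 m

The scale height of an isothermal atmosphere is H = RT/g.
H = 287.0 × 252.1 / 9.808 = 72353/9.808 = 7376.9 m.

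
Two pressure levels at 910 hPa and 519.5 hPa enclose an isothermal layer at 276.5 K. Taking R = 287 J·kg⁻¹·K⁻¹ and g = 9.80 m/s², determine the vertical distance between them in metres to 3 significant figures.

Hypsometric equation: Δz = (R T̄/g) ln(P₁/P₂).
R T̄/g = 287 × 276.5 / 9.80 = 8097.5 m.
ln(910/519.5) = ln(1.7517) = 0.56059.
Δz = 8097.5 × 0.56059 = 4539.4 m.

Δz ≈ 4540 m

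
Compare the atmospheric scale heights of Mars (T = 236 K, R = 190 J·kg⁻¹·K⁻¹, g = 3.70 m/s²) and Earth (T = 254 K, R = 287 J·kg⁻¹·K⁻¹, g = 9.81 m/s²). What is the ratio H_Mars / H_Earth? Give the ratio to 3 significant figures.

H = RT/g for each body.
H_Mars = 190 × 236 / 3.70 = 12119 m.
H_Earth = 287 × 254 / 9.81 = 7431.0 m.
H_Mars/H_Earth = 12119/7431.0 = 1.6309.

H_Mars/H_Earth ≈ 1.63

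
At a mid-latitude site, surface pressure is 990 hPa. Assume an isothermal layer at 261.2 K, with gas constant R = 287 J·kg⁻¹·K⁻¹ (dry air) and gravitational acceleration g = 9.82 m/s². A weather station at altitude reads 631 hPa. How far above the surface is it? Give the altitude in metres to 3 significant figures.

Scale height: H = RT/g = 287 × 261.2 / 9.82 = 7633.8 m.
Invert the barometric formula: z = H ln(P₀/P).
P₀/P = 990/631 = 1.5689; ln(1.5689) = 0.45037.
z = 7633.8 × 0.45037 = 3438.0 m.

z ≈ 3440 m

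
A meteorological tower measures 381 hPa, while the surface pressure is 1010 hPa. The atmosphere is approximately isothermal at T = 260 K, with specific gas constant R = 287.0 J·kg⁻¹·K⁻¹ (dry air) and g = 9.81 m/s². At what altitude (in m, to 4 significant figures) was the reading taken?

Scale height: H = RT/g = 287.0 × 260 / 9.81 = 7606.5 m.
Invert the barometric formula: z = H ln(P₀/P).
P₀/P = 1010/381 = 2.6509; ln(2.6509) = 0.97490.
z = 7606.5 × 0.97490 = 7415.6 m.

z ≈ 7416 m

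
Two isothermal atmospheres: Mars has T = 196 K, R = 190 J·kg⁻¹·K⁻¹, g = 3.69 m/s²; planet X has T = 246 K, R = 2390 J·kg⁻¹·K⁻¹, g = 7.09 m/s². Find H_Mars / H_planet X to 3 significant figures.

H = RT/g for each body.
H_Mars = 190 × 196 / 3.69 = 10092 m.
H_planet X = 2390 × 246 / 7.09 = 82925 m.
H_Mars/H_planet X = 10092/82925 = 0.12170.

H_Mars/H_planet X ≈ 0.122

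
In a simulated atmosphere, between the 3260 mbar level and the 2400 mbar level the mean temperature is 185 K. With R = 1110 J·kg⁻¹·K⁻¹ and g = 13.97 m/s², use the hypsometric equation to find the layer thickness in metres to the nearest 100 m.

Hypsometric equation: Δz = (R T̄/g) ln(P₁/P₂).
R T̄/g = 1110 × 185 / 13.97 = 14699 m.
ln(3260/2400) = ln(1.3583) = 0.30623.
Δz = 14699 × 0.30623 = 4501.3 m.

Δz ≈ 4500 m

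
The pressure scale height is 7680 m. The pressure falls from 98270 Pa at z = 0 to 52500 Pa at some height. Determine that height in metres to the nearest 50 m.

z ≈ 4800 m

Invert the barometric formula: z = H ln(P₀/P).
P₀/P = 98270/52500 = 1.8718; ln(1.8718) = 0.62690.
z = 7680.0 × 0.62690 = 4814.6 m.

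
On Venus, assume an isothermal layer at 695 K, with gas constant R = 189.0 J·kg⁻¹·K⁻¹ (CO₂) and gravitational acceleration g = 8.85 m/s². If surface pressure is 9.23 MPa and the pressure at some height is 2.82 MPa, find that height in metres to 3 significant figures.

z ≈ 17600 m

Scale height: H = RT/g = 189.0 × 695 / 8.85 = 14842 m.
Invert the barometric formula: z = H ln(P₀/P).
P₀/P = 9.23/2.82 = 3.2730; ln(3.2730) = 1.1857.
z = 14842 × 1.1857 = 17598 m.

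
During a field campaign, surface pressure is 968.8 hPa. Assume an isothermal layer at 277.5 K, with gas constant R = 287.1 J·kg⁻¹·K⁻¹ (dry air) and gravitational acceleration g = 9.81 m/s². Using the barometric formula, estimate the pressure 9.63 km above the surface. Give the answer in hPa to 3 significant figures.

Scale height: H = RT/g = 287.1 × 277.5 / 9.81 = 8121.3 m.
Barometric formula: P = P₀ exp(−z/H).
z/H = 9630.0/8121.3 = 1.1858; exp(−1.1858) = 0.30550.
P = 968.8 × 0.30550 = 295.97 hPa.

P ≈ 296 hPa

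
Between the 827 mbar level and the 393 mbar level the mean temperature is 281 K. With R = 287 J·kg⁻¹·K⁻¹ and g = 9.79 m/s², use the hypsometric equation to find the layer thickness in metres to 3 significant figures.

Δz ≈ 6130 m

Hypsometric equation: Δz = (R T̄/g) ln(P₁/P₂).
R T̄/g = 287 × 281 / 9.79 = 8237.7 m.
ln(827/393) = ln(2.1043) = 0.74398.
Δz = 8237.7 × 0.74398 = 6128.7 m.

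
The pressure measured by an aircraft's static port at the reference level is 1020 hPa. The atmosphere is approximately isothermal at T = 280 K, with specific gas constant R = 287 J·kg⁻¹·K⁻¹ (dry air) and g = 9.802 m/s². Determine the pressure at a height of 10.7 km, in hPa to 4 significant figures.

Scale height: H = RT/g = 287 × 280 / 9.802 = 8198.3 m.
Barometric formula: P = P₀ exp(−z/H).
z/H = 10700/8198.3 = 1.3051; exp(−1.3051) = 0.27115.
P = 1020 × 0.27115 = 276.57 hPa.

P ≈ 276.6 hPa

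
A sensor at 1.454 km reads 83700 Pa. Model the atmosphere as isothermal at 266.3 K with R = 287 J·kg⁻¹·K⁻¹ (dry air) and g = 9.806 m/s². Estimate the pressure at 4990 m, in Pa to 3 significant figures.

Scale height: H = RT/g = 287 × 266.3 / 9.806 = 7794.0 m.
Between two levels, P₂ = P₁ exp(−Δz/H) with Δz = z₂ − z₁.
Δz = 4990.0 − 1454.0 = 3536.0 m; Δz/H = 3536.0/7794.0 = 0.45368.
P₂ = 83700 × exp(−0.45368) = 83700 × 0.63529 = 53174 Pa.

P ≈ 53200 Pa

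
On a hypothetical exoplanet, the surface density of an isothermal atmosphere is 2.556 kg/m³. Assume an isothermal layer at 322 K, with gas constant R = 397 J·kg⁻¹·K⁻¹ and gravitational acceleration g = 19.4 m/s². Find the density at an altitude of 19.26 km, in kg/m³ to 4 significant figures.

ρ ≈ 0.1375 kg/m³

Scale height: H = RT/g = 397 × 322 / 19.4 = 6589.4 m.
In an isothermal atmosphere, density decays like pressure: ρ = ρ₀ exp(−z/H).
z/H = 19260/6589.4 = 2.9229; exp(−2.9229) = 0.053778.
ρ = 2.556 × 0.053778 = 0.13746 kg/m³.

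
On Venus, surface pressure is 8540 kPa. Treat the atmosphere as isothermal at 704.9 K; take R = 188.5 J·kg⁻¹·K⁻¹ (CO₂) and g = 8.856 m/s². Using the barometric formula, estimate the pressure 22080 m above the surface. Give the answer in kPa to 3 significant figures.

P ≈ 1960 kPa

Scale height: H = RT/g = 188.5 × 704.9 / 8.856 = 15004 m.
Barometric formula: P = P₀ exp(−z/H).
z/H = 22080/15004 = 1.4716; exp(−1.4716) = 0.22956.
P = 8540 × 0.22956 = 1960.4 kPa.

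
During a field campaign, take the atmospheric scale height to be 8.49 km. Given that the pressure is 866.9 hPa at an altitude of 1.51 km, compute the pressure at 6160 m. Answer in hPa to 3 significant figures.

P ≈ 501 hPa

Between two levels, P₂ = P₁ exp(−Δz/H) with Δz = z₂ − z₁.
Δz = 6160.0 − 1510.0 = 4650.0 m; Δz/H = 4650.0/8490.0 = 0.54770.
P₂ = 866.9 × exp(−0.54770) = 866.9 × 0.57828 = 501.31 hPa.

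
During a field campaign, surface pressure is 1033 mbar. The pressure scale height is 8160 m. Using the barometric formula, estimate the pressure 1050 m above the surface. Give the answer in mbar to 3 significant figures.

P ≈ 908 mbar

Barometric formula: P = P₀ exp(−z/H).
z/H = 1050.0/8160.0 = 0.12868; exp(−0.12868) = 0.87926.
P = 1033 × 0.87926 = 908.28 mbar.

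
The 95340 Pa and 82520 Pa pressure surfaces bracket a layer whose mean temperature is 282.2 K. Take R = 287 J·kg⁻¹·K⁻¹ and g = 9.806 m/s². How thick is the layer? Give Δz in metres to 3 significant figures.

Δz ≈ 1190 m

Hypsometric equation: Δz = (R T̄/g) ln(P₁/P₂).
R T̄/g = 287 × 282.2 / 9.806 = 8259.4 m.
ln(95340/82520) = ln(1.1554) = 0.14445.
Δz = 8259.4 × 0.14445 = 1193.1 m.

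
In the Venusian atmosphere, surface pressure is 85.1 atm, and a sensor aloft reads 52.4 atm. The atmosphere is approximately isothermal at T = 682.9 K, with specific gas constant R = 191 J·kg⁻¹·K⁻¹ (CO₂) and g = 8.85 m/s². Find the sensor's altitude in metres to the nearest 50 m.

Scale height: H = RT/g = 191 × 682.9 / 8.85 = 14738 m.
Invert the barometric formula: z = H ln(P₀/P).
P₀/P = 85.1/52.4 = 1.6240; ln(1.6240) = 0.48489.
z = 14738 × 0.48489 = 7146.3 m.

z ≈ 7150 m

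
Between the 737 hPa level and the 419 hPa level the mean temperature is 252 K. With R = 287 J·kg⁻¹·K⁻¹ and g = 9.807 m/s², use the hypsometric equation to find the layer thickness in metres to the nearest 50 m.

Hypsometric equation: Δz = (R T̄/g) ln(P₁/P₂).
R T̄/g = 287 × 252 / 9.807 = 7374.7 m.
ln(737/419) = ln(1.7589) = 0.56469.
Δz = 7374.7 × 0.56469 = 4164.4 m.

Δz ≈ 4150 m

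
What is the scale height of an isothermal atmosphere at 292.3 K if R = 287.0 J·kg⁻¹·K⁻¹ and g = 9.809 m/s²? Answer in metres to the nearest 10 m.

H ≈ 8550 m

The scale height of an isothermal atmosphere is H = RT/g.
H = 287.0 × 292.3 / 9.809 = 83890/9.809 = 8552.3 m.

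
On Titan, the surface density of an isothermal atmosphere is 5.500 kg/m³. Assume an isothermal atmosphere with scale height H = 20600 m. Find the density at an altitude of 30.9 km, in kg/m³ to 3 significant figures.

ρ ≈ 1.23 kg/m³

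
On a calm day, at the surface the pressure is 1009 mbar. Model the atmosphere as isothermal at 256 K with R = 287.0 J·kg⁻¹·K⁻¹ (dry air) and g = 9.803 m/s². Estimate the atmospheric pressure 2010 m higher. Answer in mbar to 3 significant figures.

P ≈ 772 mbar

Scale height: H = RT/g = 287.0 × 256 / 9.803 = 7494.8 m.
Barometric formula: P = P₀ exp(−z/H).
z/H = 2010.0/7494.8 = 0.26819; exp(−0.26819) = 0.76476.
P = 1009 × 0.76476 = 771.64 mbar.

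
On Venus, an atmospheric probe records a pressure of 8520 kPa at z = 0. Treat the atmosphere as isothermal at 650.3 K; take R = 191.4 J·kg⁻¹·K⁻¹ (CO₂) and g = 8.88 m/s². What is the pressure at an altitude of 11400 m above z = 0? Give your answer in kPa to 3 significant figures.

P ≈ 3780 kPa

Scale height: H = RT/g = 191.4 × 650.3 / 8.88 = 14017 m.
Barometric formula: P = P₀ exp(−z/H).
z/H = 11400/14017 = 0.81330; exp(−0.81330) = 0.44339.
P = 8520 × 0.44339 = 3777.7 kPa.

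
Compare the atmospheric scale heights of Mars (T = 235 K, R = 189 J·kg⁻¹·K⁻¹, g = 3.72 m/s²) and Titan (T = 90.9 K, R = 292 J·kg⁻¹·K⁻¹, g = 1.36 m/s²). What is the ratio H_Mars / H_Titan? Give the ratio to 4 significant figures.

H = RT/g for each body.
H_Mars = 189 × 235 / 3.72 = 11940 m.
H_Titan = 292 × 90.9 / 1.36 = 19517 m.
H_Mars/H_Titan = 11940/19517 = 0.61177.

H_Mars/H_Titan ≈ 0.6118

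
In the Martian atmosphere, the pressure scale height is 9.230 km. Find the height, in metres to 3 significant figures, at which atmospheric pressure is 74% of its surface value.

Set P/P₀ = exp(−z/H) = 0.74, so z = −H ln(0.74).
−ln(0.74) = 0.30111; z = 9230.0 × 0.30111 = 2779.2 m.

z ≈ 2780 m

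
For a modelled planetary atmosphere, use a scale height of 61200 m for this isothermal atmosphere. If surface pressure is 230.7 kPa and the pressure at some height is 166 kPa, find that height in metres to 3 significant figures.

z ≈ 20100 m

Invert the barometric formula: z = H ln(P₀/P).
P₀/P = 230.7/166 = 1.3898; ln(1.3898) = 0.32916.
z = 61200 × 0.32916 = 20145 m.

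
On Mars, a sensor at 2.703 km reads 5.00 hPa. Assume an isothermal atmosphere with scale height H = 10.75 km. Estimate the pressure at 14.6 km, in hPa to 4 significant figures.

P ≈ 1.653 hPa

Between two levels, P₂ = P₁ exp(−Δz/H) with Δz = z₂ − z₁.
Δz = 14600 − 2703.0 = 11897 m; Δz/H = 11897/10750 = 1.1067.
P₂ = 5.00 × exp(−1.1067) = 5.00 × 0.33065 = 1.6532 hPa.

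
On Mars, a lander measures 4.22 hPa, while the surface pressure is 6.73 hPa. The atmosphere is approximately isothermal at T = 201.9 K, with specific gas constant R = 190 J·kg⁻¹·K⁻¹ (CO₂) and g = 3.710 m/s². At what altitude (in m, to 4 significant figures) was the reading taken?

z ≈ 4826 m

Scale height: H = RT/g = 190 × 201.9 / 3.710 = 10340 m.
Invert the barometric formula: z = H ln(P₀/P).
P₀/P = 6.73/4.22 = 1.5948; ln(1.5948) = 0.46675.
z = 10340 × 0.46675 = 4826.2 m.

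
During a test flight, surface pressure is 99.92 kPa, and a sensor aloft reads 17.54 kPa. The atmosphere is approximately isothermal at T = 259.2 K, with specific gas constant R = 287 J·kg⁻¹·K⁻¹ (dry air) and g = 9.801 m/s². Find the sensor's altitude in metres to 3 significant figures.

z ≈ 13200 m

Scale height: H = RT/g = 287 × 259.2 / 9.801 = 7590.1 m.
Invert the barometric formula: z = H ln(P₀/P).
P₀/P = 99.92/17.54 = 5.6967; ln(5.6967) = 1.7399.
z = 7590.1 × 1.7399 = 13206 m.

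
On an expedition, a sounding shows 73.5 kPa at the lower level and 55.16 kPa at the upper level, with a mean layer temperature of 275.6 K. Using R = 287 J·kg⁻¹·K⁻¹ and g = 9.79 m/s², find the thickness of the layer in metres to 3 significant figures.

Hypsometric equation: Δz = (R T̄/g) ln(P₁/P₂).
R T̄/g = 287 × 275.6 / 9.79 = 8079.4 m.
ln(73.5/55.16) = ln(1.3325) = 0.28706.
Δz = 8079.4 × 0.28706 = 2319.3 m.

Δz ≈ 2320 m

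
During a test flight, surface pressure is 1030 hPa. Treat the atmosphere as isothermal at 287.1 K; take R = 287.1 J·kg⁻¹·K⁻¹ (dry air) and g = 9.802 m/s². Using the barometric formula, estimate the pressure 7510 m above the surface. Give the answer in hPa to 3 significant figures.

P ≈ 422 hPa

Scale height: H = RT/g = 287.1 × 287.1 / 9.802 = 8409.1 m.
Barometric formula: P = P₀ exp(−z/H).
z/H = 7510.0/8409.1 = 0.89308; exp(−0.89308) = 0.40939.
P = 1030 × 0.40939 = 421.67 hPa.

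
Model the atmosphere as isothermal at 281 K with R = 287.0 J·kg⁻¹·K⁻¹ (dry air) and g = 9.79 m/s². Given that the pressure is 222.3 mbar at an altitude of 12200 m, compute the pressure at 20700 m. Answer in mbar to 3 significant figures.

Scale height: H = RT/g = 287.0 × 281 / 9.79 = 8237.7 m.
Between two levels, P₂ = P₁ exp(−Δz/H) with Δz = z₂ − z₁.
Δz = 20700 − 12200 = 8500.0 m; Δz/H = 8500.0/8237.7 = 1.0318.
P₂ = 222.3 × exp(−1.0318) = 222.3 × 0.35636 = 79.219 mbar.

P ≈ 79.2 mbar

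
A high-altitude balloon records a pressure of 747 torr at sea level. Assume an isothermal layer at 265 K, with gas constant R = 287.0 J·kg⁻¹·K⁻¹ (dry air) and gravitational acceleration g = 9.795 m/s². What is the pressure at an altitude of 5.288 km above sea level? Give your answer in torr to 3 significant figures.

P ≈ 378 torr

Scale height: H = RT/g = 287.0 × 265 / 9.795 = 7764.7 m.
Barometric formula: P = P₀ exp(−z/H).
z/H = 5288.0/7764.7 = 0.68103; exp(−0.68103) = 0.50610.
P = 747 × 0.50610 = 378.06 torr.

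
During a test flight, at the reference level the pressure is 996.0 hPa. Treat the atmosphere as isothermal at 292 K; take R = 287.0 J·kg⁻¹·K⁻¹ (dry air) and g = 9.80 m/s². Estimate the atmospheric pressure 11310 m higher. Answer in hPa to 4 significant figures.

P ≈ 265.4 hPa

Scale height: H = RT/g = 287.0 × 292 / 9.80 = 8551.4 m.
Barometric formula: P = P₀ exp(−z/H).
z/H = 11310/8551.4 = 1.3226; exp(−1.3226) = 0.26644.
P = 996.0 × 0.26644 = 265.37 hPa.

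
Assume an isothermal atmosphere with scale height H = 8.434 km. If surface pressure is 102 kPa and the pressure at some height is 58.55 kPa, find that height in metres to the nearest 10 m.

Invert the barometric formula: z = H ln(P₀/P).
P₀/P = 102/58.55 = 1.7421; ln(1.7421) = 0.55509.
z = 8434.0 × 0.55509 = 4681.6 m.

z ≈ 4680 m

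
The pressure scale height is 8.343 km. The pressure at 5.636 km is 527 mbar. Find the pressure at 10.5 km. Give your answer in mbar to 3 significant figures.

P ≈ 294 mbar

Between two levels, P₂ = P₁ exp(−Δz/H) with Δz = z₂ − z₁.
Δz = 10500 − 5636.0 = 4864.0 m; Δz/H = 4864.0/8343.0 = 0.58300.
P₂ = 527 × exp(−0.58300) = 527 × 0.55822 = 294.18 mbar.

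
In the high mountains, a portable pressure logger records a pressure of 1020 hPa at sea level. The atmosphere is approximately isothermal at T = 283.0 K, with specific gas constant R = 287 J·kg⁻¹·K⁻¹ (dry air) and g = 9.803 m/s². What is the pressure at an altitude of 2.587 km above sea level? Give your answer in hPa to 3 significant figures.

Scale height: H = RT/g = 287 × 283.0 / 9.803 = 8285.3 m.
Barometric formula: P = P₀ exp(−z/H).
z/H = 2587.0/8285.3 = 0.31224; exp(−0.31224) = 0.73181.
P = 1020 × 0.73181 = 746.45 hPa.

P ≈ 746 hPa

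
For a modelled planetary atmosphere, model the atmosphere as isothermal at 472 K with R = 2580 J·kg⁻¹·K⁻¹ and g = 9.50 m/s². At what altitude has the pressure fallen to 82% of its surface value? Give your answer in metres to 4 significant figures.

Scale height: H = RT/g = 2580 × 472 / 9.50 = 128190 m.
Set P/P₀ = exp(−z/H) = 0.82, so z = −H ln(0.82).
−ln(0.82) = 0.19845; z = 128190 × 0.19845 = 25439 m.

z ≈ 25440 m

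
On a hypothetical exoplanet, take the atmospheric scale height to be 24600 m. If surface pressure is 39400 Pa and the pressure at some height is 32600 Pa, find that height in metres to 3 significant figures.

z ≈ 4660 m

Invert the barometric formula: z = H ln(P₀/P).
P₀/P = 39400/32600 = 1.2086; ln(1.2086) = 0.18946.
z = 24600 × 0.18946 = 4660.7 m.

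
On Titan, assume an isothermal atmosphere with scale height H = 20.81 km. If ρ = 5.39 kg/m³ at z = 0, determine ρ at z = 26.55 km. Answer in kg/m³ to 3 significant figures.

In an isothermal atmosphere, density decays like pressure: ρ = ρ₀ exp(−z/H).
z/H = 26550/20810 = 1.2758; exp(−1.2758) = 0.27921.
ρ = 5.39 × 0.27921 = 1.5049 kg/m³.

ρ ≈ 1.50 kg/m³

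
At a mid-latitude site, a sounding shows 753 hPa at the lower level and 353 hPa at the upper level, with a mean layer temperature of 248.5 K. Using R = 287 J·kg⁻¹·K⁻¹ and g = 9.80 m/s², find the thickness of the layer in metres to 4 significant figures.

Δz ≈ 5513 m

Hypsometric equation: Δz = (R T̄/g) ln(P₁/P₂).
R T̄/g = 287 × 248.5 / 9.80 = 7277.5 m.
ln(753/353) = ln(2.1331) = 0.75758.
Δz = 7277.5 × 0.75758 = 5513.3 m.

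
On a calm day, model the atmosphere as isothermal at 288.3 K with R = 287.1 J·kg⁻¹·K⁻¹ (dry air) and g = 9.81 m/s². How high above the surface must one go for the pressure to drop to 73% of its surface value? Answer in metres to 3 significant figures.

z ≈ 2660 m

Scale height: H = RT/g = 287.1 × 288.3 / 9.81 = 8437.4 m.
Set P/P₀ = exp(−z/H) = 0.73, so z = −H ln(0.73).
−ln(0.73) = 0.31471; z = 8437.4 × 0.31471 = 2655.3 m.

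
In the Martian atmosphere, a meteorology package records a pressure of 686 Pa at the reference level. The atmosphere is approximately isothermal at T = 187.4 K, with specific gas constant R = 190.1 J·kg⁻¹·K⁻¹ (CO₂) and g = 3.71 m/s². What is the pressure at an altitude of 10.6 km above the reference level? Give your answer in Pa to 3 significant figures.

P ≈ 227 Pa

Scale height: H = RT/g = 190.1 × 187.4 / 3.71 = 9602.4 m.
Barometric formula: P = P₀ exp(−z/H).
z/H = 10600/9602.4 = 1.1039; exp(−1.1039) = 0.33158.
P = 686 × 0.33158 = 227.46 Pa.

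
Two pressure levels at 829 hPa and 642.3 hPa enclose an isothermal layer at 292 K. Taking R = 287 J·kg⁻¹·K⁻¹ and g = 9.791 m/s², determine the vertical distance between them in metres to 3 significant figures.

Δz ≈ 2180 m

Hypsometric equation: Δz = (R T̄/g) ln(P₁/P₂).
R T̄/g = 287 × 292 / 9.791 = 8559.3 m.
ln(829/642.3) = ln(1.2907) = 0.25518.
Δz = 8559.3 × 0.25518 = 2184.2 m.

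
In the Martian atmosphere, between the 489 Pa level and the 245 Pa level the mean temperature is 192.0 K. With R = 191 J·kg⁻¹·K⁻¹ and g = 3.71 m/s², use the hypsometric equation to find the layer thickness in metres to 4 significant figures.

Hypsometric equation: Δz = (R T̄/g) ln(P₁/P₂).
R T̄/g = 191 × 192.0 / 3.71 = 9884.6 m.
ln(489/245) = ln(1.9959) = 0.69110.
Δz = 9884.6 × 0.69110 = 6831.2 m.

Δz ≈ 6831 m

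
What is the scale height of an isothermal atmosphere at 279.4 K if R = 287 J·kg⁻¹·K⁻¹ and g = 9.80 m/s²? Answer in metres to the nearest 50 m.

The scale height of an isothermal atmosphere is H = RT/g.
H = 287 × 279.4 / 9.80 = 80188/9.80 = 8182.4 m.

H ≈ 8200 m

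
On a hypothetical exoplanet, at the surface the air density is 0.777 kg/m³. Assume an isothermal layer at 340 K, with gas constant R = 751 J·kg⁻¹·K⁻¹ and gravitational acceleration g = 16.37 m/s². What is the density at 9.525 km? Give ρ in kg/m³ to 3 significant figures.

ρ ≈ 0.422 kg/m³

Scale height: H = RT/g = 751 × 340 / 16.37 = 15598 m.
In an isothermal atmosphere, density decays like pressure: ρ = ρ₀ exp(−z/H).
z/H = 9525.0/15598 = 0.61066; exp(−0.61066) = 0.54299.
ρ = 0.777 × 0.54299 = 0.42190 kg/m³.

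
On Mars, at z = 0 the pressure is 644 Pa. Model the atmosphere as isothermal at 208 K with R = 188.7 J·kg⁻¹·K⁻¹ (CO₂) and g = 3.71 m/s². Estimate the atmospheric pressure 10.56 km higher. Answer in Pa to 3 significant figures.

Scale height: H = RT/g = 188.7 × 208 / 3.71 = 10579 m.
Barometric formula: P = P₀ exp(−z/H).
z/H = 10560/10579 = 0.99820; exp(−0.99820) = 0.36854.
P = 644 × 0.36854 = 237.34 Pa.

P ≈ 237 Pa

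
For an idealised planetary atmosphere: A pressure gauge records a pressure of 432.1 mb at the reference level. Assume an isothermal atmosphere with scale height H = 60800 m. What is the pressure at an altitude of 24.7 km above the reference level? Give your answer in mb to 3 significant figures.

Barometric formula: P = P₀ exp(−z/H).
z/H = 24700/60800 = 0.40625; exp(−0.40625) = 0.66614.
P = 432.1 × 0.66614 = 287.84 mb.

P ≈ 288 mb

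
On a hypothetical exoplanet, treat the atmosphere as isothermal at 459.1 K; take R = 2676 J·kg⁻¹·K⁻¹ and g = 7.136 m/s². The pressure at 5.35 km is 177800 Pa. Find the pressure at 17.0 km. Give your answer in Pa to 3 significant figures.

Scale height: H = RT/g = 2676 × 459.1 / 7.136 = 172160 m.
Between two levels, P₂ = P₁ exp(−Δz/H) with Δz = z₂ − z₁.
Δz = 17000 − 5350.0 = 11650 m; Δz/H = 11650/172160 = 0.067670.
P₂ = 177800 × exp(−0.067670) = 177800 × 0.93457 = 166170 Pa.

P ≈ 166000 Pa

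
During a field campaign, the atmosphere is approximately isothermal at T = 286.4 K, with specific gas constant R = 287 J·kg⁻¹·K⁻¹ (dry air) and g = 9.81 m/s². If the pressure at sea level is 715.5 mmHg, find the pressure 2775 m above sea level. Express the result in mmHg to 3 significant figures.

Scale height: H = RT/g = 287 × 286.4 / 9.81 = 8378.9 m.
Barometric formula: P = P₀ exp(−z/H).
z/H = 2775.0/8378.9 = 0.33119; exp(−0.33119) = 0.71807.
P = 715.5 × 0.71807 = 513.78 mmHg.

P ≈ 514 mmHg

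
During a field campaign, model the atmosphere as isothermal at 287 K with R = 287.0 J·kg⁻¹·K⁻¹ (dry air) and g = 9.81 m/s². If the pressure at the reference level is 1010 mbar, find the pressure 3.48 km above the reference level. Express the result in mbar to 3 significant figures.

P ≈ 667 mbar

Scale height: H = RT/g = 287.0 × 287 / 9.81 = 8396.4 m.
Barometric formula: P = P₀ exp(−z/H).
z/H = 3480.0/8396.4 = 0.41446; exp(−0.41446) = 0.66070.
P = 1010 × 0.66070 = 667.31 mbar.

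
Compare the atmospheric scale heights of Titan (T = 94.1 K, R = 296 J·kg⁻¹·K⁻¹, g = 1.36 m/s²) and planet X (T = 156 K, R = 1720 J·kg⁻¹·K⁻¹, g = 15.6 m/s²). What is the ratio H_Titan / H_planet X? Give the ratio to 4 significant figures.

H_Titan/H_planet X ≈ 1.191

H = RT/g for each body.
H_Titan = 296 × 94.1 / 1.36 = 20481 m.
H_planet X = 1720 × 156 / 15.6 = 17200 m.
H_Titan/H_planet X = 20481/17200 = 1.1908.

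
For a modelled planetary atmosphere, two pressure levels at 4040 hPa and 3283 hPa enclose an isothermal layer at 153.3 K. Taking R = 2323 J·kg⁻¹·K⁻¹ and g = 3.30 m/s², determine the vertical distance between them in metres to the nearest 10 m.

Hypsometric equation: Δz = (R T̄/g) ln(P₁/P₂).
R T̄/g = 2323 × 153.3 / 3.30 = 107910 m.
ln(4040/3283) = ln(1.2306) = 0.20750.
Δz = 107910 × 0.20750 = 22391 m.

Δz ≈ 22390 m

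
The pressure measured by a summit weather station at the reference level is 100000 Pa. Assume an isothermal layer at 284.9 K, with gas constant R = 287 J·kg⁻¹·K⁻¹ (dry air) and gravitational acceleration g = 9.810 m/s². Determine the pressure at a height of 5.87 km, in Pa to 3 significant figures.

P ≈ 49400 Pa

Scale height: H = RT/g = 287 × 284.9 / 9.810 = 8335.0 m.
Barometric formula: P = P₀ exp(−z/H).
z/H = 5870.0/8335.0 = 0.70426; exp(−0.70426) = 0.49447.
P = 100000 × 0.49447 = 49447 Pa.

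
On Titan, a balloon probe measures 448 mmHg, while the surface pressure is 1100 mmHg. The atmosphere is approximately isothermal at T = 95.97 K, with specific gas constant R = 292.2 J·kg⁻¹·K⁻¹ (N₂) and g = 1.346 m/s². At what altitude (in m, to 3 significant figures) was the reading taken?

Scale height: H = RT/g = 292.2 × 95.97 / 1.346 = 20834 m.
Invert the barometric formula: z = H ln(P₀/P).
P₀/P = 1100/448 = 2.4554; ln(2.4554) = 0.89829.
z = 20834 × 0.89829 = 18715 m.

z ≈ 18700 m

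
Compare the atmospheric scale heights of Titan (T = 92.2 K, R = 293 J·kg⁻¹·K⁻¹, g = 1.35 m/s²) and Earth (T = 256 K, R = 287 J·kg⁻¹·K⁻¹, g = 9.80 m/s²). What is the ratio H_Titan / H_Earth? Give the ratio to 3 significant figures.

H = RT/g for each body.
H_Titan = 293 × 92.2 / 1.35 = 20011 m.
H_Earth = 287 × 256 / 9.80 = 7497.1 m.
H_Titan/H_Earth = 20011/7497.1 = 2.6692.

H_Titan/H_Earth ≈ 2.67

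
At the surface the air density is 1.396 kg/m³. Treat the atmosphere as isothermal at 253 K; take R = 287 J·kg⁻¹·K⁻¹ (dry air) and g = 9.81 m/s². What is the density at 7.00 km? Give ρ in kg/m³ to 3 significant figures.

ρ ≈ 0.542 kg/m³

Scale height: H = RT/g = 287 × 253 / 9.81 = 7401.7 m.
In an isothermal atmosphere, density decays like pressure: ρ = ρ₀ exp(−z/H).
z/H = 7000.0/7401.7 = 0.94573; exp(−0.94573) = 0.38840.
ρ = 1.396 × 0.38840 = 0.54221 kg/m³.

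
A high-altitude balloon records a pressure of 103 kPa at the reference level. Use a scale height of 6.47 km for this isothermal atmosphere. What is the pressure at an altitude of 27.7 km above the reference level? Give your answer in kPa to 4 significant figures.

P ≈ 1.424 kPa

Barometric formula: P = P₀ exp(−z/H).
z/H = 27700/6470.0 = 4.2813; exp(−4.2813) = 0.013825.
P = 103 × 0.013825 = 1.4240 kPa.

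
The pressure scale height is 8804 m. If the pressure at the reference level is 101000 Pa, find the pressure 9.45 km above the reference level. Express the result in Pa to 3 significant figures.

P ≈ 34500 Pa

Barometric formula: P = P₀ exp(−z/H).
z/H = 9450.0/8804.0 = 1.0734; exp(−1.0734) = 0.34184.
P = 101000 × 0.34184 = 34526 Pa.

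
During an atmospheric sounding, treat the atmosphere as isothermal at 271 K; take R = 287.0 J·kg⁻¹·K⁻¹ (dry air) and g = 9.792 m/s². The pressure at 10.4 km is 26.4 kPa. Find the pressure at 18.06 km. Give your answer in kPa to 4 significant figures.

P ≈ 10.06 kPa

Scale height: H = RT/g = 287.0 × 271 / 9.792 = 7942.9 m.
Between two levels, P₂ = P₁ exp(−Δz/H) with Δz = z₂ − z₁.
Δz = 18060 − 10400 = 7660.0 m; Δz/H = 7660.0/7942.9 = 0.96438.
P₂ = 26.4 × exp(−0.96438) = 26.4 × 0.38122 = 10.064 kPa.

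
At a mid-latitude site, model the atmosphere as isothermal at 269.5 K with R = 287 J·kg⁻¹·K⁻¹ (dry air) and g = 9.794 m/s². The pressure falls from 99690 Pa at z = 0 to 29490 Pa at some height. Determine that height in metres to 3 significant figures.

Scale height: H = RT/g = 287 × 269.5 / 9.794 = 7897.3 m.
Invert the barometric formula: z = H ln(P₀/P).
P₀/P = 99690/29490 = 3.3805; ln(3.3805) = 1.2180.
z = 7897.3 × 1.2180 = 9618.9 m.

z ≈ 9620 m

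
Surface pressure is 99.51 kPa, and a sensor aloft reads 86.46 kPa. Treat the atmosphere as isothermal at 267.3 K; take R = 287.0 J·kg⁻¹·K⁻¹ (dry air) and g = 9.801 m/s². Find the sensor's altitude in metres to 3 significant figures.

Scale height: H = RT/g = 287.0 × 267.3 / 9.801 = 7827.3 m.
Invert the barometric formula: z = H ln(P₀/P).
P₀/P = 99.51/86.46 = 1.1509; ln(1.1509) = 0.14054.
z = 7827.3 × 0.14054 = 1100.0 m.

z ≈ 1100 m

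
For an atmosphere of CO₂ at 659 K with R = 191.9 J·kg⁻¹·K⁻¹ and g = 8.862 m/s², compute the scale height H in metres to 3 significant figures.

The scale height of an isothermal atmosphere is H = RT/g.
H = 191.9 × 659 / 8.862 = 126460/8.862 = 14270 m.

H ≈ 14300 m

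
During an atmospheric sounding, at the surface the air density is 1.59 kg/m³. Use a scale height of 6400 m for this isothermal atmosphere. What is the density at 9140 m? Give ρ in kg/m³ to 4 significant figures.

ρ ≈ 0.3812 kg/m³

In an isothermal atmosphere, density decays like pressure: ρ = ρ₀ exp(−z/H).
z/H = 9140.0/6400.0 = 1.4281; exp(−1.4281) = 0.23976.
ρ = 1.59 × 0.23976 = 0.38122 kg/m³.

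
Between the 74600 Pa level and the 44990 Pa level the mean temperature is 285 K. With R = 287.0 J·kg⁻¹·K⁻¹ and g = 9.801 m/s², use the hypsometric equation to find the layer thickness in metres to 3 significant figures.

Δz ≈ 4220 m

Hypsometric equation: Δz = (R T̄/g) ln(P₁/P₂).
R T̄/g = 287.0 × 285 / 9.801 = 8345.6 m.
ln(74600/44990) = ln(1.6581) = 0.50567.
Δz = 8345.6 × 0.50567 = 4220.1 m.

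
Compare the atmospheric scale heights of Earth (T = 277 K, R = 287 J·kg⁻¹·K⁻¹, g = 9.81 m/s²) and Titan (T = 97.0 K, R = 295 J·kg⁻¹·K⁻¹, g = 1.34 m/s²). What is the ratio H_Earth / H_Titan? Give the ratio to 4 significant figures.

H = RT/g for each body.
H_Earth = 287 × 277 / 9.81 = 8103.9 m.
H_Titan = 295 × 97.0 / 1.34 = 21354 m.
H_Earth/H_Titan = 8103.9/21354 = 0.37950.

H_Earth/H_Titan ≈ 0.3795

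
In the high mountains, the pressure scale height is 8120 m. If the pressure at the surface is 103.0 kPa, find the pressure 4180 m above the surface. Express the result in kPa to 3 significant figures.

P ≈ 61.6 kPa

Barometric formula: P = P₀ exp(−z/H).
z/H = 4180.0/8120.0 = 0.51478; exp(−0.51478) = 0.59763.
P = 103.0 × 0.59763 = 61.556 kPa.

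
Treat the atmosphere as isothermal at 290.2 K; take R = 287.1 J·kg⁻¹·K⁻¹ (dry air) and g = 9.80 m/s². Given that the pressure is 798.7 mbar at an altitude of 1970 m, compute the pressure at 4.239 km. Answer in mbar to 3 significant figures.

Scale height: H = RT/g = 287.1 × 290.2 / 9.80 = 8501.7 m.
Between two levels, P₂ = P₁ exp(−Δz/H) with Δz = z₂ − z₁.
Δz = 4239.0 − 1970.0 = 2269.0 m; Δz/H = 2269.0/8501.7 = 0.26689.
P₂ = 798.7 × exp(−0.26689) = 798.7 × 0.76576 = 611.61 mbar.

P ≈ 612 mbar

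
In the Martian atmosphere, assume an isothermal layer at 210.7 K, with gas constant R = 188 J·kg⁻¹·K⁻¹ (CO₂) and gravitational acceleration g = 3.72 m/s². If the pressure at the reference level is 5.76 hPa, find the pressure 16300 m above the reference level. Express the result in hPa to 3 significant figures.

P ≈ 1.25 hPa

Scale height: H = RT/g = 188 × 210.7 / 3.72 = 10648 m.
Barometric formula: P = P₀ exp(−z/H).
z/H = 16300/10648 = 1.5308; exp(−1.5308) = 0.21636.
P = 5.76 × 0.21636 = 1.2462 hPa.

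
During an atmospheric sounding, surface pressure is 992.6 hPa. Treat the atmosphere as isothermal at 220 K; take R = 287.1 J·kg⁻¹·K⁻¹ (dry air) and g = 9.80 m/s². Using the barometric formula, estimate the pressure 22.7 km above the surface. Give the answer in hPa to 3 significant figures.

P ≈ 29.3 hPa

Scale height: H = RT/g = 287.1 × 220 / 9.80 = 6445.1 m.
Barometric formula: P = P₀ exp(−z/H).
z/H = 22700/6445.1 = 3.5221; exp(−3.5221) = 0.029537.
P = 992.6 × 0.029537 = 29.318 hPa.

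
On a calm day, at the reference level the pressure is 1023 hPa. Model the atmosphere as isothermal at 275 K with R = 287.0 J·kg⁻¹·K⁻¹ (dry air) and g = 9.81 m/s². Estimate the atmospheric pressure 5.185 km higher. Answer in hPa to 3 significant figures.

P ≈ 537 hPa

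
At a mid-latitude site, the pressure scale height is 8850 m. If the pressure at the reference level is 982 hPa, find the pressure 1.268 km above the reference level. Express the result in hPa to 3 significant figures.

Barometric formula: P = P₀ exp(−z/H).
z/H = 1268.0/8850.0 = 0.14328; exp(−0.14328) = 0.86651.
P = 982 × 0.86651 = 850.91 hPa.

P ≈ 851 hPa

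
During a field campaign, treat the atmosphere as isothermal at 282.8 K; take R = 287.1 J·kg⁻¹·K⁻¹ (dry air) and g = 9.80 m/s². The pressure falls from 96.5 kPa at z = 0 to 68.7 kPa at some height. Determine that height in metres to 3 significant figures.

Scale height: H = RT/g = 287.1 × 282.8 / 9.80 = 8284.9 m.
Invert the barometric formula: z = H ln(P₀/P).
P₀/P = 96.5/68.7 = 1.4047; ln(1.4047) = 0.33982.
z = 8284.9 × 0.33982 = 2815.4 m.

z ≈ 2820 m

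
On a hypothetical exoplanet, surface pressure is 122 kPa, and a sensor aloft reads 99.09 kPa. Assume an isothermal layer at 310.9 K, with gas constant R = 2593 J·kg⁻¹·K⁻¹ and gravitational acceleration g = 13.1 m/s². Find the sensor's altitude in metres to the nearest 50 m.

Scale height: H = RT/g = 2593 × 310.9 / 13.1 = 61539 m.
Invert the barometric formula: z = H ln(P₀/P).
P₀/P = 122/99.09 = 1.2312; ln(1.2312) = 0.20799.
z = 61539 × 0.20799 = 12799 m.

z ≈ 12800 m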